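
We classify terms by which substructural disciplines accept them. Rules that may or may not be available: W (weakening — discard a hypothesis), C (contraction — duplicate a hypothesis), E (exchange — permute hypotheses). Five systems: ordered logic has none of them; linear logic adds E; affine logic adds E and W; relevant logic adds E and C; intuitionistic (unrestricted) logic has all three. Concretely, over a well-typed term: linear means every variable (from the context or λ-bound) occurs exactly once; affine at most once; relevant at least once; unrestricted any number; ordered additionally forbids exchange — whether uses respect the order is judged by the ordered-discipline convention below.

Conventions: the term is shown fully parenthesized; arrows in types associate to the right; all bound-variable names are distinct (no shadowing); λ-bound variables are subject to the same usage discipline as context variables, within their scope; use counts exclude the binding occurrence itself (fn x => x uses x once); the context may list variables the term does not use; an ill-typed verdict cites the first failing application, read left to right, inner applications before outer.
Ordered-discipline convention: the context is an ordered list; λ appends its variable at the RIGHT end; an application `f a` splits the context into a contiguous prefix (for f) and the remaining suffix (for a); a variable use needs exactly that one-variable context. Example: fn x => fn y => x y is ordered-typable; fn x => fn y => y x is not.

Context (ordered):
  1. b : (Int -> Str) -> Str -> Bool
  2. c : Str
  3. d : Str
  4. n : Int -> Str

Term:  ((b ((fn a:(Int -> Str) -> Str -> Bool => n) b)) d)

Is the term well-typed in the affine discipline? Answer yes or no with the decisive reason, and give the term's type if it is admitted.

no — repeated use of b ×2
usage: b ×2, c ×0, d ×1, n ×1, a [bound] ×0
left-to-right use order: b, n, b, d
typing: well-typed — term : Bool
across the five disciplines: ordered ✗ | linear ✗ | affine ✗ | relevant ✗ | unrestricted ✓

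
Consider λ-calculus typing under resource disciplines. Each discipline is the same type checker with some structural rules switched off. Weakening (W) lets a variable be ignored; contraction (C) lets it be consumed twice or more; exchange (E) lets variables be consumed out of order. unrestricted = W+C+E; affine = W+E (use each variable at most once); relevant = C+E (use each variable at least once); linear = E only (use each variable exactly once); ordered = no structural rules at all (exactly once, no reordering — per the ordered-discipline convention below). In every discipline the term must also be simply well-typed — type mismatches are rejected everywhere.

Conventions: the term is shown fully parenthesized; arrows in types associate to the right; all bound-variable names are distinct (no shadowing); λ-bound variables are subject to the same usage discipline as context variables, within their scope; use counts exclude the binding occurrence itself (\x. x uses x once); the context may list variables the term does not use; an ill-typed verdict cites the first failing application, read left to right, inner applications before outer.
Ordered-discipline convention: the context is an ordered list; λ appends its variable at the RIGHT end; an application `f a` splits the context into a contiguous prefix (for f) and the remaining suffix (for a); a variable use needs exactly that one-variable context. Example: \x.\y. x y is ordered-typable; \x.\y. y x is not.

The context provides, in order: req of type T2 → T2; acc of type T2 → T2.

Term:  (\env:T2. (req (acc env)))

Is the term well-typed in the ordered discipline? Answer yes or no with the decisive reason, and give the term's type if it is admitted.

yes — req, acc, env: once each, no exchange needed; term : T2 → T2
usage: req=1; acc=1; env [bound]=1
uses in reading order: req, acc, env
typing: well-typed — term : T2 → T2
all disciplines: ordered ✓ | linear ✓ | affine ✓ | relevant ✓ | unrestricted ✓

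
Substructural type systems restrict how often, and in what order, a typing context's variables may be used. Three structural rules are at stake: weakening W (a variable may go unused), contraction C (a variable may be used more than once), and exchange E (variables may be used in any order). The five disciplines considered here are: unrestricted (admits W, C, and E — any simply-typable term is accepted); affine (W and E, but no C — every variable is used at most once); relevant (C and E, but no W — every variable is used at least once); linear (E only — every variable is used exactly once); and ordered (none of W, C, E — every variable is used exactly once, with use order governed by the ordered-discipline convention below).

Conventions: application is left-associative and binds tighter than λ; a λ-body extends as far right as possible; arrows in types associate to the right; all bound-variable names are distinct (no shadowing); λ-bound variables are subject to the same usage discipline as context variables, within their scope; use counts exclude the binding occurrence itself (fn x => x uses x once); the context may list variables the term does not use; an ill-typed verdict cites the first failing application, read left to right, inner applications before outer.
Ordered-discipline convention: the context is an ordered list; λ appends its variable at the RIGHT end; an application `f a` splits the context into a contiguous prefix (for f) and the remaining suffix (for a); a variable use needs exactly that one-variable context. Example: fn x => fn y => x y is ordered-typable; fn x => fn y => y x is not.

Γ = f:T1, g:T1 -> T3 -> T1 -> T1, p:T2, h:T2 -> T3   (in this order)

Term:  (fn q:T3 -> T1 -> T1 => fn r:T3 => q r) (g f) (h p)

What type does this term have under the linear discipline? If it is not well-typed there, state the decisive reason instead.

term : T1 -> T1
usage: f: 1×, g: 1×, p: 1×, h: 1×, q (λ-bound): 1×, r (λ-bound): 1×
left-to-right use order: q, r, g, f, h, p
typing: well-typed at T1 -> T1
all disciplines: ordered ✗, linear ✓, affine ✓, relevant ✓, unrestricted ✓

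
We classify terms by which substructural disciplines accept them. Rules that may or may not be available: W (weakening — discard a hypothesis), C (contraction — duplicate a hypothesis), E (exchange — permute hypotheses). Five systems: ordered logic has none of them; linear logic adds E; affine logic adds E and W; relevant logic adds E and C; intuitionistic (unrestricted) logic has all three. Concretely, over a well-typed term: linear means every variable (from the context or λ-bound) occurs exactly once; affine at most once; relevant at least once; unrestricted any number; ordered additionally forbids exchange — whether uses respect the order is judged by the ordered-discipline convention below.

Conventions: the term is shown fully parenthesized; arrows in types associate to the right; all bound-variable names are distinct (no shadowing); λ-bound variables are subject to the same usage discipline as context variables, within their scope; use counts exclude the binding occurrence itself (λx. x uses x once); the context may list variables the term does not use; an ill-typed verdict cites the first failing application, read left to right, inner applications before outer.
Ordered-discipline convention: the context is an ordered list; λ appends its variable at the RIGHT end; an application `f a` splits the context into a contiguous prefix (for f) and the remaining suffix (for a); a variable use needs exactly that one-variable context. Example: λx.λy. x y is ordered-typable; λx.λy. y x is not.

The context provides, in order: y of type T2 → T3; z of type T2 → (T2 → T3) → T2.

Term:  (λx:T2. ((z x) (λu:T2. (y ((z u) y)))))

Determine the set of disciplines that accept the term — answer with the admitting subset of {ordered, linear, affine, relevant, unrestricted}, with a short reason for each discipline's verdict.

admitted by: relevant, unrestricted
usage: y=2; z=2; x (λ-bound)=1; u (λ-bound)=1
order of uses: z, x, y, z, u, y
typing: well-typed — term : T2 → T2
ordered: ✗, uses contraction: y ×2, z ×2
linear: ✗, uses contraction: y ×2, z ×2
affine: ✗, uses contraction: y ×2, z ×2
relevant: ✓, none of y, z, x, u goes unused
unrestricted: ✓, typability at T2 → T2 is all that's needed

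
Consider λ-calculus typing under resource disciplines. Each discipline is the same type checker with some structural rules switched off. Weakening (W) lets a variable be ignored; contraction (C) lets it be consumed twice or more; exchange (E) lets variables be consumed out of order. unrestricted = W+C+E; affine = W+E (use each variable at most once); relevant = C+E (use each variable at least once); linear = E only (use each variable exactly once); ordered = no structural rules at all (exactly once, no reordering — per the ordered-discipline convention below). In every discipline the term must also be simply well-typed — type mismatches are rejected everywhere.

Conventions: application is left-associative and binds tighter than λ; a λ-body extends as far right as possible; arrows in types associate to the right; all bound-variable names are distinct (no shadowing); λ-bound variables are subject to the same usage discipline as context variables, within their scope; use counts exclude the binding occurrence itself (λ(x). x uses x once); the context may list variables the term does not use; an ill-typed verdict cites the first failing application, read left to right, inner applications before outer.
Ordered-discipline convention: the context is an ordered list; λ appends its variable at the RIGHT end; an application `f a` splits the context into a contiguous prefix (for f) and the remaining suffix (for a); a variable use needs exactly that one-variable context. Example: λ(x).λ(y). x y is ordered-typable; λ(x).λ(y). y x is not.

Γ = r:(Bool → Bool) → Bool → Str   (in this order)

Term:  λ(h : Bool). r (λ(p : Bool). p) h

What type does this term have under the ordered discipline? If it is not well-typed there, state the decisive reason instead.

term : Bool → Str
variable uses: r ×1, h [bound] ×1, p [bound] ×1
uses in reading order: r, p, h
typing: well-typed — term : Bool → Str
per-discipline verdicts: ordered ✓ · linear ✓ · affine ✓ · relevant ✓ · unrestricted ✓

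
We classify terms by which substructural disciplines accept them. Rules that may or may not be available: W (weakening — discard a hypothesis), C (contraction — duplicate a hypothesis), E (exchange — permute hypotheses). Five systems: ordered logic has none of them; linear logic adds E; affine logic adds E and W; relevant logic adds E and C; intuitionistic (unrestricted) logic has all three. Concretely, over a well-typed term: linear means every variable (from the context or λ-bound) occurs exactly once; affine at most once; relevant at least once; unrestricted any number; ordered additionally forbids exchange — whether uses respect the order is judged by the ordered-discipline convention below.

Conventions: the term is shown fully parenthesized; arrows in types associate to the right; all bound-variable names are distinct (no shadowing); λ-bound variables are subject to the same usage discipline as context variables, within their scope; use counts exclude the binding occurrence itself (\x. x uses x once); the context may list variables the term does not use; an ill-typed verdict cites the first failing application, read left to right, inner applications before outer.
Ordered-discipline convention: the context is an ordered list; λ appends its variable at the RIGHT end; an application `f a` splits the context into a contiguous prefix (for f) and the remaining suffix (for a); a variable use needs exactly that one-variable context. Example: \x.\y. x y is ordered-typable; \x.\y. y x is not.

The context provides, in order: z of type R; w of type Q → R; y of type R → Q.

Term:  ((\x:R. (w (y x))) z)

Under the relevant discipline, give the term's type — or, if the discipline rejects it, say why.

term : R
use counts: z: 1, w: 1, y: 1, x (λ-bound): 1
order of uses: w, y, x, z
typing: ✓ — R
across the five disciplines: ordered ✗ | linear ✓ | affine ✓ | relevant ✓ | unrestricted ✓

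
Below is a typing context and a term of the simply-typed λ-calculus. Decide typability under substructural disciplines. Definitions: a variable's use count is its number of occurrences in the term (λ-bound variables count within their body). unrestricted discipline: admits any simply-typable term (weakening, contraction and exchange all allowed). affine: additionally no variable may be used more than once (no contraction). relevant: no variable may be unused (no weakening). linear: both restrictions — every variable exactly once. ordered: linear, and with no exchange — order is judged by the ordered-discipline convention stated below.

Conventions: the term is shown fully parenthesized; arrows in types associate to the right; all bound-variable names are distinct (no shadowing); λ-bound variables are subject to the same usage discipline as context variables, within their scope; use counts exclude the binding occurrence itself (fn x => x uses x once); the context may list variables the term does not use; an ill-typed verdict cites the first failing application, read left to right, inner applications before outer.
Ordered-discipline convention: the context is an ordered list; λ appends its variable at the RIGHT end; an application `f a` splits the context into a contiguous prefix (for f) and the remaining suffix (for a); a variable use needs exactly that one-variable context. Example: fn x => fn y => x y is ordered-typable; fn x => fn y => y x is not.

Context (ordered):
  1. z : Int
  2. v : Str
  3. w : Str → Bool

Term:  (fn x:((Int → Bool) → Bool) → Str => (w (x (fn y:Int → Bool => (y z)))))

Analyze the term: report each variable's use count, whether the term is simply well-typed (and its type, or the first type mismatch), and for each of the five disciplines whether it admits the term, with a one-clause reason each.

counts: z ×1, v ×0, w ×1, x [bound] ×1, y [bound] ×1
left-to-right use order: w, x, y, z
typing: ✓ — (((Int → Bool) → Bool) → Str) → Bool
ordered: ✗ — needs weakening: v unused
linear: ✗ — needs weakening: v unused
affine: ✓ — no duplicate uses among z, v, w, x, y
relevant: ✗ — needs weakening: v unused
unrestricted: ✓ — typability at (((Int → Bool) → Bool) → Str) → Bool is all that's needed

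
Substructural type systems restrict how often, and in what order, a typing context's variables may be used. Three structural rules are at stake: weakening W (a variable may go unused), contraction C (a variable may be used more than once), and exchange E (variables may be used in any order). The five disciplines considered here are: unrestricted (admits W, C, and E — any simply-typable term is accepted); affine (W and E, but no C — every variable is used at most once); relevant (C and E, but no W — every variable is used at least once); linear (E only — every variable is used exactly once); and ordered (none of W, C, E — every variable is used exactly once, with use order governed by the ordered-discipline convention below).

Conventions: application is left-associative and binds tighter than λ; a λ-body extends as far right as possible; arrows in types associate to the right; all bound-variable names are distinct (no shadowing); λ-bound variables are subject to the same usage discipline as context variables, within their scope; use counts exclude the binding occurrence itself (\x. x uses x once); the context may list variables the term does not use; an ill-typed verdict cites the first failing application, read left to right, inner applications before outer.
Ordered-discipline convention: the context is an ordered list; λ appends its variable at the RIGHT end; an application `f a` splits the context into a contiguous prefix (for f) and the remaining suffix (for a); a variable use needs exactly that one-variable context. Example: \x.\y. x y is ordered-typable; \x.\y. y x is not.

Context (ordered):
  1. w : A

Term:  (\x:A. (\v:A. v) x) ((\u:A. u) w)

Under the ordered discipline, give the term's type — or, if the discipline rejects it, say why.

term : A
counts: w ×1; x (λ-bound) ×1; v (λ-bound) ×1; u (λ-bound) ×1
left-to-right use order: v, x, u, w
typing: the term checks, with type A
across the five disciplines: ordered ✓, linear ✓, affine ✓, relevant ✓, unrestricted ✓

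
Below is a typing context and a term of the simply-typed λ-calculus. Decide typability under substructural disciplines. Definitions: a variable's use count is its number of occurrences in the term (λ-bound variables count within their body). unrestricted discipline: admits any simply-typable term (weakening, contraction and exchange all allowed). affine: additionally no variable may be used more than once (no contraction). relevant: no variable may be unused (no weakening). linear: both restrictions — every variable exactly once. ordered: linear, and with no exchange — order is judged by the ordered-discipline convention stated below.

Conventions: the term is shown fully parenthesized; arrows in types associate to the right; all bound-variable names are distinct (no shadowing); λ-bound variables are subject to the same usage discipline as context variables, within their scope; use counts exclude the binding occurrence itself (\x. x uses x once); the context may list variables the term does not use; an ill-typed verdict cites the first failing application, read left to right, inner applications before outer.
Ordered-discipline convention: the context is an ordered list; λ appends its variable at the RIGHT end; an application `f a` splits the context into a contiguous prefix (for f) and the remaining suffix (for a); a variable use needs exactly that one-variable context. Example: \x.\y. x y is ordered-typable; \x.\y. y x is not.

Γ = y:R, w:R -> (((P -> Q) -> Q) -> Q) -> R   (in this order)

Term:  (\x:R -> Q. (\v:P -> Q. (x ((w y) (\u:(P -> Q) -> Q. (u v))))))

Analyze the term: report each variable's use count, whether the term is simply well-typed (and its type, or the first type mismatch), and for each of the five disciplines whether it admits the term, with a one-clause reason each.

use counts: y: 1×, w: 1×, x [bound]: 1×, v [bound]: 1×, u [bound]: 1×
use order (left to right): x, w, y, u, v
typing: well-typed at (R -> Q) -> (P -> Q) -> Q
ordered: ✗ — needs exchange: uses follow x, w, y, u, v
linear: ✓ — y, w, x, v, u: one use apiece
affine: ✓ — y, w, x, v, u: no repeats, contraction unneeded
relevant: ✓ — none of y, w, x, v, u goes unused
unrestricted: ✓ — well-typed at (R -> Q) -> (P -> Q) -> Q; no restrictions here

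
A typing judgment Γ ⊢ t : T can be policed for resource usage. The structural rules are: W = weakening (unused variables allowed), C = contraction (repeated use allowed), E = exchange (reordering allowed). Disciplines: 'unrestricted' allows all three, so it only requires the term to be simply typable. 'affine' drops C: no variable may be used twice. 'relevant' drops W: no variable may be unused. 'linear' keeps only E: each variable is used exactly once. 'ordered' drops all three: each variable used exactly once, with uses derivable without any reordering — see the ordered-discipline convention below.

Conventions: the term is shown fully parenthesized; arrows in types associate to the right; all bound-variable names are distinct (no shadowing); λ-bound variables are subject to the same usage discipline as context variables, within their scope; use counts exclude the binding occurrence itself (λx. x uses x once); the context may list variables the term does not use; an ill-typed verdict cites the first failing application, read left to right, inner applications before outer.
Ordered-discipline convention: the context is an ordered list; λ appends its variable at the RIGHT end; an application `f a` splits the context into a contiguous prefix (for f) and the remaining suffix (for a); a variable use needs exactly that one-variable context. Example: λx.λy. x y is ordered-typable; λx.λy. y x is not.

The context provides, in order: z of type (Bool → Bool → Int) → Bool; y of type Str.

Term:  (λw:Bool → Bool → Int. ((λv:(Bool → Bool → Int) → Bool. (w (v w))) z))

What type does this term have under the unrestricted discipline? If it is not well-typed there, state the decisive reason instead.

term : (Bool → Bool → Int) → Bool → Int
usage: z ×1; y ×0; w (λ-bound) ×2; v (λ-bound) ×1
left-to-right use order: w, v, w, z
typing: ✓ — (Bool → Bool → Int) → Bool → Int
all disciplines: ordered ✗ | linear ✗ | affine ✗ | relevant ✗ | unrestricted ✓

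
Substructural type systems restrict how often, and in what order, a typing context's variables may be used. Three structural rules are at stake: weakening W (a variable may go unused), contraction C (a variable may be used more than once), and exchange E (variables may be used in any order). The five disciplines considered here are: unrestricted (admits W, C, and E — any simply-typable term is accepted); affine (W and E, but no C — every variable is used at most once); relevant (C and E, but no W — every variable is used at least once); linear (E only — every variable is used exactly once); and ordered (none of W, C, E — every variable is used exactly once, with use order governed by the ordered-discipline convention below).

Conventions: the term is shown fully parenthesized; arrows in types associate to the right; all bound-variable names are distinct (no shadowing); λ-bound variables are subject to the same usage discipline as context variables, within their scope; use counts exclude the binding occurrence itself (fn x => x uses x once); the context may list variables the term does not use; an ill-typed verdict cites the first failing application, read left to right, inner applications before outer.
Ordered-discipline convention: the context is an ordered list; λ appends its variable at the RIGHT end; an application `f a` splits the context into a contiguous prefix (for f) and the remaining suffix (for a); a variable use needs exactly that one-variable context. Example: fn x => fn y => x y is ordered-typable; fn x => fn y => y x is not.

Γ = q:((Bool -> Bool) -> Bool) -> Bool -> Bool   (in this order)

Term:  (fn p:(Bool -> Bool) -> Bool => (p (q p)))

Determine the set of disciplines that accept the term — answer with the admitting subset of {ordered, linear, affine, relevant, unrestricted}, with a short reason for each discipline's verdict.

admitted by: relevant, unrestricted
use counts: q: 1, p (bound): 2
uses in reading order: p, q, p
typing: ✓ — ((Bool -> Bool) -> Bool) -> Bool
ordered: ✗ — needs contraction — p ×2
linear: ✗ — needs contraction — p ×2
affine: ✗ — needs contraction — p ×2
relevant: ✓ — every one of q, p appears
unrestricted: ✓ — simply typable at ((Bool -> Bool) -> Bool) -> Bool; W, C, E all held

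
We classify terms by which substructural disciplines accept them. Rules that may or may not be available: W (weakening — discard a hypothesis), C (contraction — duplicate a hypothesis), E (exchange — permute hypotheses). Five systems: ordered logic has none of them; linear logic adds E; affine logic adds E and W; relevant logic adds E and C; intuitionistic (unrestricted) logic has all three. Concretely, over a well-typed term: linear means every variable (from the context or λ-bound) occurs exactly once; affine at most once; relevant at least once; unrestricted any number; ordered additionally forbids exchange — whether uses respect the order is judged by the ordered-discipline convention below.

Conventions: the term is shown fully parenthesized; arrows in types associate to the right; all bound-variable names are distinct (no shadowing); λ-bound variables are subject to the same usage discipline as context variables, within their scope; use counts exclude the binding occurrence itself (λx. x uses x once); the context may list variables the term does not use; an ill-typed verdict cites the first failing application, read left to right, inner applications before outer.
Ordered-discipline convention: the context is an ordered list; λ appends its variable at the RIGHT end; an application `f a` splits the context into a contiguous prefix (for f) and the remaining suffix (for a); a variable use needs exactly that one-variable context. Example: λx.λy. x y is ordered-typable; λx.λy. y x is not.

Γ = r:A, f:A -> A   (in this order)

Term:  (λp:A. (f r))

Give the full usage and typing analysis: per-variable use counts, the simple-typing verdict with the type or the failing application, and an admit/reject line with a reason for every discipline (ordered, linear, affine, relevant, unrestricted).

usage: r: 1×; f: 1×; p (λ-bound): 0×
use order (left to right): f, r
typing: the term checks, with type A -> A
ordered: ✗ — p never used (weakening)
linear: ✗ — p never used (weakening)
affine: ✓ — at most one use each (r, f, p)
relevant: ✗ — p never used (weakening)
unrestricted: ✓ — type-checks (A -> A) and nothing is barred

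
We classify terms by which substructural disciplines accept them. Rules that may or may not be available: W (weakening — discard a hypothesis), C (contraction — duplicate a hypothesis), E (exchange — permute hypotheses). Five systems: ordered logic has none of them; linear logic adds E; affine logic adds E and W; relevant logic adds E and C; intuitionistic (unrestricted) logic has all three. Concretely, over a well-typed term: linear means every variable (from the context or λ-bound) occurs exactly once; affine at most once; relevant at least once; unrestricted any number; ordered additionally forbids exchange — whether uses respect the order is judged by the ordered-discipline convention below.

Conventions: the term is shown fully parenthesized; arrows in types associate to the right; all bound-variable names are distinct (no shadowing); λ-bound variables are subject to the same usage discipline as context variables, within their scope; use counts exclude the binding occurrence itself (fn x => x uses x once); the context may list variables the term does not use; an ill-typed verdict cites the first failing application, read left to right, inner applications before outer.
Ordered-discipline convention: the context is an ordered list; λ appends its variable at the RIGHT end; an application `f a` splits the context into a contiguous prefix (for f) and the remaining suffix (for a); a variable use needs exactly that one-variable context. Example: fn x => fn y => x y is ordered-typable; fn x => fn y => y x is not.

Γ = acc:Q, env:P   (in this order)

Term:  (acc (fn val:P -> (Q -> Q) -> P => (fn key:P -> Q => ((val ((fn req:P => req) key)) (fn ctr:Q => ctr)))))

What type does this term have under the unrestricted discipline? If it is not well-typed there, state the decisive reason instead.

not well-typed under unrestricted — fails simple typing
variable uses: acc: 1, env: 0, val [bound]: 1, key [bound]: 1, req [bound]: 1, ctr [bound]: 1
left-to-right use order: acc, val, req, key, ctr
typing: ill-typed: a function awaiting P gets P -> Q
across the five disciplines: ordered ✗ | linear ✗ | affine ✗ | relevant ✗ | unrestricted ✗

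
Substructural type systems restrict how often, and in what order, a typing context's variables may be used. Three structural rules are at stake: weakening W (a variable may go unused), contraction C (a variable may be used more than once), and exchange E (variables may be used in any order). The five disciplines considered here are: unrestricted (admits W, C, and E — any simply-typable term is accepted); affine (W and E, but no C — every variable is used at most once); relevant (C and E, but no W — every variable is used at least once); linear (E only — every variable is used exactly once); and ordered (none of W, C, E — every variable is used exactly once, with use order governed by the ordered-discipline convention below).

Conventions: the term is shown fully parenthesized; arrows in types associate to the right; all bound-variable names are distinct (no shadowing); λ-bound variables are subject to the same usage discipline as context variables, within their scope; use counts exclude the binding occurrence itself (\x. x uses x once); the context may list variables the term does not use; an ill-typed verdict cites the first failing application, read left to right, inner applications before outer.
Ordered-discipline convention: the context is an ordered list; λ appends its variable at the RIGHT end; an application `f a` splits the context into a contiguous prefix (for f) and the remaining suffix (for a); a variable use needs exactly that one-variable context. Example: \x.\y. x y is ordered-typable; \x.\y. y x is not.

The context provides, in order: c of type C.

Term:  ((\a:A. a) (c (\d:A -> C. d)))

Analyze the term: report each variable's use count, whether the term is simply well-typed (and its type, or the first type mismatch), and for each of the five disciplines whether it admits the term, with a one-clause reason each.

counts: c: 1, a [bound]: 1, d [bound]: 1
uses in reading order: a, c, d
typing: ill-typed: applying a non-function (C)
ordered ✗ (the type mismatch rejects it)
linear ✗ (not simply typable)
affine ✗ (fails simple typing)
relevant ✗ (a type mismatch blocks all five)
unrestricted ✗ (the type mismatch rejects it)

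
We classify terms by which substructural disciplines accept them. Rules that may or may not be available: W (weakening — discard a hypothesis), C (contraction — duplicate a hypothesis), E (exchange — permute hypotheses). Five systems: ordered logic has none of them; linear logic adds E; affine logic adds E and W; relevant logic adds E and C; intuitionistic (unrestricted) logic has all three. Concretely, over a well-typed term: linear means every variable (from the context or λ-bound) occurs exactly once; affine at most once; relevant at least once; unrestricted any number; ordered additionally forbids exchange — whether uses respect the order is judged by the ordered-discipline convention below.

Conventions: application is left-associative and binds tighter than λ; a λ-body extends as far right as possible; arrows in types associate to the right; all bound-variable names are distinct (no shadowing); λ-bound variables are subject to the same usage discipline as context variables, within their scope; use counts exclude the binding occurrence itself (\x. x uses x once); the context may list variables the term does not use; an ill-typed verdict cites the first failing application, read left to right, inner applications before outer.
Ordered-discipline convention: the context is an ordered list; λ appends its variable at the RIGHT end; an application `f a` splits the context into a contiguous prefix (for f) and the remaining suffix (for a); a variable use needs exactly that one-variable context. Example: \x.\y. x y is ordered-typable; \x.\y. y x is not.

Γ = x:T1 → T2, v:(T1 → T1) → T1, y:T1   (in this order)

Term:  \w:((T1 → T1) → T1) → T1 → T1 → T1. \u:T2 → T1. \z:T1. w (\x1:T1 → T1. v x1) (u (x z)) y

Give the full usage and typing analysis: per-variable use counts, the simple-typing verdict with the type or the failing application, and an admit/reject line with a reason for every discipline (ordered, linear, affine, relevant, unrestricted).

variable uses: x=1, v=1, y=1, w [bound]=1, u [bound]=1, z [bound]=1, x1 [bound]=1
order of uses: w, v, x1, u, x, z, y
typing: well-typed at (((T1 → T1) → T1) → T1 → T1 → T1) → (T2 → T1) → T1 → T1
ordered: ✗ — no ordered split (uses run w, v, x1, u, x, z, y)
linear: ✓ — exactly-once usage across x, v, y, w, u, z, x1
affine: ✓ — at most one use each (x, v, y, w, u, z, x1)
relevant: ✓ — none of x, v, y, w, u, z, x1 goes unused
unrestricted: ✓ — well-typed at (((T1 → T1) → T1) → T1 → T1 → T1) → (T2 → T1) → T1 → T1; no restrictions here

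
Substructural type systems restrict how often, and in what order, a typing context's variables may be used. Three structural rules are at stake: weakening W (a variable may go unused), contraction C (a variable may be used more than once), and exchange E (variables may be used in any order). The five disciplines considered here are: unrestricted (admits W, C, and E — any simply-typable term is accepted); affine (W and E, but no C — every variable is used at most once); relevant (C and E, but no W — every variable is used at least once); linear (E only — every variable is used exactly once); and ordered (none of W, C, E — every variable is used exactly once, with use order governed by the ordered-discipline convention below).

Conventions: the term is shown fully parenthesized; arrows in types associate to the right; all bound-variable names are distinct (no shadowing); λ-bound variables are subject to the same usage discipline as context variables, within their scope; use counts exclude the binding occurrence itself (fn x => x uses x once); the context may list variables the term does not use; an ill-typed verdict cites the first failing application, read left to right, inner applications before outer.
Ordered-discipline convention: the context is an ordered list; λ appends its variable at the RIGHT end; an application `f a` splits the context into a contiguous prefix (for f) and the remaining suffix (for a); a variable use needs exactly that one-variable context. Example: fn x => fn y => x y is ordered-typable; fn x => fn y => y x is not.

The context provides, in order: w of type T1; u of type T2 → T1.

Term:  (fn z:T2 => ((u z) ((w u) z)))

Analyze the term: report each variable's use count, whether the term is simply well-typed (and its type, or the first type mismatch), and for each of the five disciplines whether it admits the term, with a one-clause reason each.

variable uses: w=1, u=2, z [bound]=2
uses in reading order: u, z, w, u, z
typing: ill-typed: non-function type T1 applied to an argument
ordered: ✗ — the type mismatch rejects it
linear: ✗ — not simply typable
affine: ✗ — fails simple typing
relevant: ✗ — a type mismatch blocks all five
unrestricted: ✗ — the type mismatch rejects it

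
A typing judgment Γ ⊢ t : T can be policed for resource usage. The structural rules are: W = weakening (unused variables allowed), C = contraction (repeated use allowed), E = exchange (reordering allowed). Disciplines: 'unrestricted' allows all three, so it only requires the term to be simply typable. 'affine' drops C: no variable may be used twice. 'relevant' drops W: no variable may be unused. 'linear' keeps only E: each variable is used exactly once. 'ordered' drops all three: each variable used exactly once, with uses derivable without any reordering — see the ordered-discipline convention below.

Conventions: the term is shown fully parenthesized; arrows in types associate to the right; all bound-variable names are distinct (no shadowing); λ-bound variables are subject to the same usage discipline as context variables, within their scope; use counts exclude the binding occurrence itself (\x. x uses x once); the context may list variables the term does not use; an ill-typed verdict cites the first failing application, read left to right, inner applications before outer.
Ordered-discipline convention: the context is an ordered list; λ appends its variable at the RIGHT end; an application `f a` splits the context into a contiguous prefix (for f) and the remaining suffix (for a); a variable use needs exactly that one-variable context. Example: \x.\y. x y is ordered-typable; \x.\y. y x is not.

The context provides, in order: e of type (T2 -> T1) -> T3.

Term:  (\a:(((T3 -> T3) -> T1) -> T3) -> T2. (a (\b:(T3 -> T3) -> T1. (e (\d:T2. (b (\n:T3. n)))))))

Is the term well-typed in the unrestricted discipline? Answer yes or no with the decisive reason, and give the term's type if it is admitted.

yes — well-typed at ((((T3 -> T3) -> T1) -> T3) -> T2) -> T2; no restrictions here; term : ((((T3 -> T3) -> T1) -> T3) -> T2) -> T2
use counts: e ×1, a (λ-bound) ×1, b (λ-bound) ×1, d (λ-bound) ×0, n (λ-bound) ×1
left-to-right use order: a, e, b, n
typing: well-typed at ((((T3 -> T3) -> T1) -> T3) -> T2) -> T2
all disciplines: ordered ✗ | linear ✗ | affine ✓ | relevant ✗ | unrestricted ✓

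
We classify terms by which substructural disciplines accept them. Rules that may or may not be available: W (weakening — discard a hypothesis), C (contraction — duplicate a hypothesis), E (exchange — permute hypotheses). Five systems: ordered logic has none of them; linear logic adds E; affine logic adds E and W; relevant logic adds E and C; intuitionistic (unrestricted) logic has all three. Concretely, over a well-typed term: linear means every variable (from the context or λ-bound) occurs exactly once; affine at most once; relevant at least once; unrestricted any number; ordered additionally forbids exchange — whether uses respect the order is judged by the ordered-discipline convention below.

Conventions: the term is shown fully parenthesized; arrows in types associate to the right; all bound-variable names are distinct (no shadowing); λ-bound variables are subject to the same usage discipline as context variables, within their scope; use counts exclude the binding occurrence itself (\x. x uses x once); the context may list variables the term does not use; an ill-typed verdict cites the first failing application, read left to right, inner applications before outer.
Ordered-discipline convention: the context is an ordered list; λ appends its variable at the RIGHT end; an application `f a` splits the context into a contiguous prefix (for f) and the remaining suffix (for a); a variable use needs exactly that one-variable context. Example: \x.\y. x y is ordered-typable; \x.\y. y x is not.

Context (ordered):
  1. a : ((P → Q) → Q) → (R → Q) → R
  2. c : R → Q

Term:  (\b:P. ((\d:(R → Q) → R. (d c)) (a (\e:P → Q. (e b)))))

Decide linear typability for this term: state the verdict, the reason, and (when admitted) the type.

yes — a, c, b, d, e: one use apiece; term : P → R
counts: a=1, c=1, b [bound]=1, d [bound]=1, e [bound]=1
left-to-right use order: d, c, a, e, b
typing: ✓ — P → R
per-discipline verdicts: ordered ✗, linear ✓, affine ✓, relevant ✓, unrestricted ✓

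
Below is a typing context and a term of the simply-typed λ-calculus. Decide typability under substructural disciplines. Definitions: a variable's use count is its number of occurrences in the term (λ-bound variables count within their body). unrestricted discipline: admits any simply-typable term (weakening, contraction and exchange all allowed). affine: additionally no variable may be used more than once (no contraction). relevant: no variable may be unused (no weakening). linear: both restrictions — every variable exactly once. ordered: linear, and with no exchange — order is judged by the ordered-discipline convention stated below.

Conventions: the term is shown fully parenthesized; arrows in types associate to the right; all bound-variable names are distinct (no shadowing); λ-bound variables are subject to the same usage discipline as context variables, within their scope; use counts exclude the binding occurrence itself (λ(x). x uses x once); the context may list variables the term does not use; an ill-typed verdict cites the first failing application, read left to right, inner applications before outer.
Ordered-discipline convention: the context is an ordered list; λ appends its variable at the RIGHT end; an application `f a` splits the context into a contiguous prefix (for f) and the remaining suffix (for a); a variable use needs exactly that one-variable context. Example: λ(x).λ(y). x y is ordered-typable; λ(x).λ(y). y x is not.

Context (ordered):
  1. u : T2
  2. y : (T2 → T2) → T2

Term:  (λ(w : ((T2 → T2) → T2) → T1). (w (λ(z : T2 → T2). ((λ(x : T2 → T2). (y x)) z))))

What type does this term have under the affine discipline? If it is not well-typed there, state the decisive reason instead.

term : (((T2 → T2) → T2) → T1) → T1
variable uses: u: 0, y: 1, w [bound]: 1, z [bound]: 1, x [bound]: 1
uses in reading order: w, y, x, z
typing: the term checks, with type (((T2 → T2) → T2) → T1) → T1
all disciplines: ordered ✗, linear ✗, affine ✓, relevant ✗, unrestricted ✓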